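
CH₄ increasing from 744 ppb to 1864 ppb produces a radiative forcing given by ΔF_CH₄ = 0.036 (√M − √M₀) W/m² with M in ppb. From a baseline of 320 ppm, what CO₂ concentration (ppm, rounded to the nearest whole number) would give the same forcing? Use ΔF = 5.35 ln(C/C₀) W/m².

CH₄ forcing: 0.036 × (√1864 − √744) = 0.036 × (43.1741 − 27.2764) = 0.036 × 15.8977 = 0.57232 W/m².
Set 5.35 ln(C/320) = 0.57232: ln(C/320) = 0.57232/5.35 = 0.10698, so C = 320 × e^0.10698 = 320 × 1.11291 = 356.13 ppm.

C ≈ 356 ppm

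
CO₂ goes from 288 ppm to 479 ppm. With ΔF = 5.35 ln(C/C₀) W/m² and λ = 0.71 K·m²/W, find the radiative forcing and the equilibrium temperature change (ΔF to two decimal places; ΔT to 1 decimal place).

CO₂: 5.35 × ln(479/288) = 5.35 × ln(1.66319) = 5.35 × 0.50874 = 2.7218 W/m².
ΔT = λ ΔF = 0.71 × 2.72 = 1.9312 K.

ΔF = 2.72 W/m²; ΔT = 1.9 K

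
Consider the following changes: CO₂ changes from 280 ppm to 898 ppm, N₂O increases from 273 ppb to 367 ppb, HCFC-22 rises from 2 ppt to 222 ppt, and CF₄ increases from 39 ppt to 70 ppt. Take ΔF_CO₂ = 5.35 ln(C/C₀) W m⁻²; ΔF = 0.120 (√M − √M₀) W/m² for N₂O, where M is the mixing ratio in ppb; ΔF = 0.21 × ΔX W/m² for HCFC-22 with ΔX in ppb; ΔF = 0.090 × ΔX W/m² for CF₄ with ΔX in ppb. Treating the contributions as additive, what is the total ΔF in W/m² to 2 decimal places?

CO₂: 5.35 × ln(898/280) = 5.35 × ln(3.20714) = 5.35 × 1.16538 = 6.2348 W/m².
N₂O: 0.120 × (√367 − √273) = 0.120 × (19.1572 − 16.5227) = 0.120 × 2.6345 = 0.3161 W/m².
HCFC-22: Δ = 222 − 2 = 220 ppt = 0.220 ppb; ΔF = 0.21 × 0.220 = 0.0462 W/m².
CF₄: Δ = 70 − 39 = 31 ppt = 0.031 ppb; ΔF = 0.090 × 0.031 = 0.0028 W/m².
Total ΔF = 6.2348 + 0.3161 + 0.0462 + 0.0028 = 6.5999 W/m².

ΔF = 6.60 W/m²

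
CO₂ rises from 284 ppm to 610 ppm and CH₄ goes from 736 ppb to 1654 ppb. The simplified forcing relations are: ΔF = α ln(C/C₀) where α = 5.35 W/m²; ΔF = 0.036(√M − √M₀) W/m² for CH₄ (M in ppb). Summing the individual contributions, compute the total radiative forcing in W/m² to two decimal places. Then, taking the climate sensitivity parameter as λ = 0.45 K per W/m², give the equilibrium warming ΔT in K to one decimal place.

ΔF = 4.58 W/m²; ΔT = 2.1 K

CO₂: 5.35 × ln(610/284) = 5.35 × ln(2.14789) = 5.35 × 0.76449 = 4.0900 W/m².
CH₄: 0.036 × (√1654 − √736) = 0.036 × (40.6694 − 27.1293) = 0.036 × 13.5401 = 0.4874 W/m².
Total ΔF = 4.0900 + 0.4874 = 4.5774 W/m².
ΔT = λ ΔF = 0.45 × 4.58 = 2.0610 K.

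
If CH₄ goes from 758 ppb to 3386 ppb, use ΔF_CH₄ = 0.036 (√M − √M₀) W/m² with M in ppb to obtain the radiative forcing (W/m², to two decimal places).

CH₄: 0.036 × (√3386 − √758) = 0.036 × (58.1893 − 27.5318) = 0.036 × 30.6575 = 1.1037 W/m².

ΔF = 1.10 W/m²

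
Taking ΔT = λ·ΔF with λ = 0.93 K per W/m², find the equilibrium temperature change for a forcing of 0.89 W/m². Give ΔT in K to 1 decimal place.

ΔT = 0.8 K

ΔT = λ ΔF = 0.93 × 0.89 = 0.8277 K.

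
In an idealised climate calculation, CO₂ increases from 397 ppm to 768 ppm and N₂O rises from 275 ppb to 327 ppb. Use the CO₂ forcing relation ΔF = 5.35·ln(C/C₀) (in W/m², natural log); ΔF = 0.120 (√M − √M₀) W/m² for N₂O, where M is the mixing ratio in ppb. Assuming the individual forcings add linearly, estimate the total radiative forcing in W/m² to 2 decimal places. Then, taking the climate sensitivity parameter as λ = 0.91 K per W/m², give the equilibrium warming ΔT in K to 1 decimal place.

ΔF = 3.71 W/m²; ΔT = 3.4 K

CO₂: 5.35 × ln(768/397) = 5.35 × ln(1.93451) = 5.35 × 0.65985 = 3.5302 W/m².
N₂O: 0.120 × (√327 − √275) = 0.120 × (18.0831 − 16.5831) = 0.120 × 1.5000 = 0.1800 W/m².
Total ΔF = 3.5302 + 0.1800 = 3.7102 W/m².
ΔT = λ ΔF = 0.91 × 3.71 = 3.3761 K.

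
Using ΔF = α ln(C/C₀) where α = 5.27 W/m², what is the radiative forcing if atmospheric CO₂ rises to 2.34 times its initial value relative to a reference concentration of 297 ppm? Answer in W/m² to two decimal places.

ΔF = 4.48 W/m²

Because the forcing depends only on the ratio C/C₀, the initial concentration does not enter.
ΔF = 5.27 × ln(2.34) = 5.27 × 0.85015 = 4.4803 W/m².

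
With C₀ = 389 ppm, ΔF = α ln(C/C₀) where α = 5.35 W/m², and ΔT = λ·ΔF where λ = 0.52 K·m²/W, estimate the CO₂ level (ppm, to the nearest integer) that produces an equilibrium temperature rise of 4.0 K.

C ≈ 1638 ppm

Required forcing: ΔF = ΔT/λ = 4.0/0.52 = 7.6923 W/m².
Then ln(C/389) = ΔF/5.35 = 7.6923/5.35 = 1.43781.
So C = 389 × e^1.43781 = 389 × 4.21146 = 1638.26 ppm.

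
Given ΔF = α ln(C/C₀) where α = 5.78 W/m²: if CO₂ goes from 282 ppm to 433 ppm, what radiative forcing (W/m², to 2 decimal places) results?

CO₂ absorption bands are partially saturated, so forcing scales with the logarithm of the concentration ratio.
CO₂: 5.78 × ln(433/282) = 5.78 × ln(1.53546) = 5.78 × 0.42883 = 2.4786 W/m².

ΔF = 2.48 W/m²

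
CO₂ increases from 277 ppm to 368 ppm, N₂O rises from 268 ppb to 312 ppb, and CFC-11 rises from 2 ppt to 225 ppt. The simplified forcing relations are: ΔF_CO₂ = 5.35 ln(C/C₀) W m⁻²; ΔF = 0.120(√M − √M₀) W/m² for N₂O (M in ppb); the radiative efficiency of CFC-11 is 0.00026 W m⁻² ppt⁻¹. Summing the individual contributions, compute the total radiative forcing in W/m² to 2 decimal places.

ΔF = 1.73 W/m²

CO₂: 5.35 × ln(368/277) = 5.35 × ln(1.32852) = 5.35 × 0.28407 = 1.5198 W/m².
N₂O: 0.120 × (√312 − √268) = 0.120 × (17.6635 − 16.3707) = 0.120 × 1.2928 = 0.1551 W/m².
CFC-11: ΔF = 0.00026 × (225 − 2) = 0.00026 × 223 = 0.0580 W/m².
Total ΔF = 1.5198 + 0.1551 + 0.0580 = 1.7329 W/m².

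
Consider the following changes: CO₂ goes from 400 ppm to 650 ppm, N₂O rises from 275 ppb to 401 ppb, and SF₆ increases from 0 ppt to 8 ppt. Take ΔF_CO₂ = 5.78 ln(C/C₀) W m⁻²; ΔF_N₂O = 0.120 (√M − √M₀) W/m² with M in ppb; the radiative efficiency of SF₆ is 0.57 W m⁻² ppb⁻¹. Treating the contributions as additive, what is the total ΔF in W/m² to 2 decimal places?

CO₂: 5.78 × ln(650/400) = 5.78 × ln(1.62500) = 5.78 × 0.48551 = 2.8062 W/m².
N₂O: 0.120 × (√401 − √275) = 0.120 × (20.0250 − 16.5831) = 0.120 × 3.4419 = 0.4130 W/m².
SF₆: Δ = 8 − 0 = 8 ppt = 0.008 ppb; ΔF = 0.57 × 0.008 = 0.0046 W/m².
Total ΔF = 2.8062 + 0.4130 + 0.0046 = 3.2238 W/m².

ΔF = 3.22 W/m²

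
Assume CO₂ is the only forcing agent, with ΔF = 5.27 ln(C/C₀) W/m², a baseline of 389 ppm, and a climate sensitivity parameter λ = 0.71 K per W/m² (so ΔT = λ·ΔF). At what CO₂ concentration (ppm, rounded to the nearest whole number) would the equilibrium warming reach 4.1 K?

Required forcing: ΔF = ΔT/λ = 4.1/0.71 = 5.7746 W/m².
Then ln(C/389) = ΔF/5.27 = 5.7746/5.27 = 1.09575.
So C = 389 × e^1.09575 = 389 × 2.99143 = 1163.67 ppm.

C ≈ 1164 ppm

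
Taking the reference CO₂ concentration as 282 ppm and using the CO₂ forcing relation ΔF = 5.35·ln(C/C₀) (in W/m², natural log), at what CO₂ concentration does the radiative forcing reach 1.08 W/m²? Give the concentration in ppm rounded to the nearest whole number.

Set 5.35 ln(C/282) = 1.08, so ln(C/282) = 1.08/5.35 = 0.20187.
Then C/282 = e^0.20187 = 1.22369, giving C = 282 × 1.22369 = 345.08 ppm.

C ≈ 345 ppm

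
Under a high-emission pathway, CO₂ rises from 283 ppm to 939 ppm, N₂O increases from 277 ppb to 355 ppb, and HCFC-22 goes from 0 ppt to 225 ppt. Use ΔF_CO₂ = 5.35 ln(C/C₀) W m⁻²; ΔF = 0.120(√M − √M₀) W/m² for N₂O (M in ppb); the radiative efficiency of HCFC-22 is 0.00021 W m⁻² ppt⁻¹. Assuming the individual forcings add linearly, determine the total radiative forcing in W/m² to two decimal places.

CO₂: 5.35 × ln(939/283) = 5.35 × ln(3.31802) = 5.35 × 1.19937 = 6.4166 W/m².
N₂O: 0.120 × (√355 − √277) = 0.120 × (18.8414 − 16.6433) = 0.120 × 2.1981 = 0.2638 W/m².
HCFC-22: ΔF = 0.00021 × (225 − 0) = 0.00021 × 225 = 0.0473 W/m².
Total ΔF = 6.4166 + 0.2638 + 0.0473 = 6.7277 W/m².

ΔF = 6.73 W/m²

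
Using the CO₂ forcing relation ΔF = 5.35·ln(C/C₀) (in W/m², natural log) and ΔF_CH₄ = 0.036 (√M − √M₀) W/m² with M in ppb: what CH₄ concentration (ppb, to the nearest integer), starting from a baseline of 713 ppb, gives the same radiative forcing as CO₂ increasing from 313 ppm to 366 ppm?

CO₂ forcing: 5.35 × ln(366/313) = 5.35 × 0.156430 = 0.83690 W/m².
Set 0.036(√M − √713) = 0.83690: √M = 0.83690/0.036 + √713 = 23.2472 + 26.7021 = 49.9493.
M = (49.9493)² = 2494.93 ppb.

M ≈ 2495 ppb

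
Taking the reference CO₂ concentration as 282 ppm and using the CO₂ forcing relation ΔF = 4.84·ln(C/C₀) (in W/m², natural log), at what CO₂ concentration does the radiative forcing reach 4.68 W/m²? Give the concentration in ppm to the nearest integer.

C ≈ 742 ppm

Set 4.84 ln(C/282) = 4.68, so ln(C/282) = 4.68/4.84 = 0.96694.
Then C/282 = e^0.96694 = 2.62988, giving C = 282 × 2.62988 = 741.63 ppm.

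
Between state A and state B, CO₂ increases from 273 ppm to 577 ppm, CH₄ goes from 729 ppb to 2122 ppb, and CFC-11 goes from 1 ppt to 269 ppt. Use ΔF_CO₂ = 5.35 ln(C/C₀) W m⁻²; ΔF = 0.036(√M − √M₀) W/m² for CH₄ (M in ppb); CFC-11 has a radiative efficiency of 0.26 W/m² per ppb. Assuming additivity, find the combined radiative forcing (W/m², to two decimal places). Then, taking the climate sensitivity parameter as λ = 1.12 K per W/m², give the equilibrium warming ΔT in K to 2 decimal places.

CO₂: 5.35 × ln(577/273) = 5.35 × ln(2.11355) = 5.35 × 0.74837 = 4.0038 W/m².
CH₄: 0.036 × (√2122 − √729) = 0.036 × (46.0652 − 27.0000) = 0.036 × 19.0652 = 0.6863 W/m².
CFC-11: Δ = 269 − 1 = 268 ppt = 0.268 ppb; ΔF = 0.26 × 0.268 = 0.0697 W/m².
Total ΔF = 4.0038 + 0.6863 + 0.0697 = 4.7598 W/m².
ΔT = λ ΔF = 1.12 × 4.76 = 5.3312 K.

ΔF = 4.76 W/m²; ΔT = 5.33 K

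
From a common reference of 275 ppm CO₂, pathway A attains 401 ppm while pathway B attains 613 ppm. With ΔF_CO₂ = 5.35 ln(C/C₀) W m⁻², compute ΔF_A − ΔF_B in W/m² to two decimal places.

ΔF_A = 5.35 ln(401/275) = 5.35 × 0.37719 = 2.0180 W/m².
ΔF_B = 5.35 ln(613/275) = 5.35 × 0.80159 = 4.2885 W/m².
Difference: 2.0180 − 4.2885 = -2.2705 W/m².
(Equivalently, ΔF_A − ΔF_B = 5.35 ln(401/613) = 5.35 × -0.42440 = -2.2705 W/m².)

ΔF_A − ΔF_B = -2.27 W/m²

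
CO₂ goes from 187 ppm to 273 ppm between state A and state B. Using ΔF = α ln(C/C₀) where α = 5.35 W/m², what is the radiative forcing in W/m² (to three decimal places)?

ΔF = 2.024 W/m²

CO₂ absorption bands are partially saturated, so forcing scales with the logarithm of the concentration ratio.
CO₂: 5.35 × ln(273/187) = 5.35 × ln(1.45989) = 5.35 × 0.37836 = 2.0242 W/m².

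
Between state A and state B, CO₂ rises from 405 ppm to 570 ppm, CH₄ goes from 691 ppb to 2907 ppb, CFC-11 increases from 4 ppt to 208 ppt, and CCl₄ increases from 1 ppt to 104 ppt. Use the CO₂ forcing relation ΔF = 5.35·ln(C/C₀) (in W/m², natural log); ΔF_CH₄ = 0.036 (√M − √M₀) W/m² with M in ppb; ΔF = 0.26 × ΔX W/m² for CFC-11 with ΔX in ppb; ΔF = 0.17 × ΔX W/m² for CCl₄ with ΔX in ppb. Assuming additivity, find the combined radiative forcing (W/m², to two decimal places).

ΔF = 2.89 W/m²

CO₂: 5.35 × ln(570/405) = 5.35 × ln(1.40741) = 5.35 × 0.34175 = 1.8284 W/m².
CH₄: 0.036 × (√2907 − √691) = 0.036 × (53.9166 − 26.2869) = 0.036 × 27.6297 = 0.9947 W/m².
CFC-11: Δ = 208 − 4 = 204 ppt = 0.204 ppb; ΔF = 0.26 × 0.204 = 0.0530 W/m².
CCl₄: Δ = 104 − 1 = 103 ppt = 0.103 ppb; ΔF = 0.17 × 0.103 = 0.0175 W/m².
Total ΔF = 1.8284 + 0.9947 + 0.0530 + 0.0175 = 2.8936 W/m².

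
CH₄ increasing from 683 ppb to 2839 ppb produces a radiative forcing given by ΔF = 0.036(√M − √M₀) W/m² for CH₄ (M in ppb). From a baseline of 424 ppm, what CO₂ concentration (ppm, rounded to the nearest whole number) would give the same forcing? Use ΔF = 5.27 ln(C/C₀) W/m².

C ≈ 510 ppm

CH₄ forcing: 0.036 × (√2839 − √683) = 0.036 × (53.2823 − 26.1343) = 0.036 × 27.1480 = 0.97733 W/m².
Set 5.27 ln(C/424) = 0.97733: ln(C/424) = 0.97733/5.27 = 0.18545, so C = 424 × e^0.18545 = 424 × 1.20376 = 510.39 ppm.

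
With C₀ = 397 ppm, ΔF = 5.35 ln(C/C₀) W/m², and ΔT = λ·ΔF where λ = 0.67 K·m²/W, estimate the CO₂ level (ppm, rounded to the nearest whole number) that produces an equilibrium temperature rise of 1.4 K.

C ≈ 587 ppm

Required forcing: ΔF = ΔT/λ = 1.4/0.67 = 2.0896 W/m².
Then ln(C/397) = ΔF/5.35 = 2.0896/5.35 = 0.39058.
So C = 397 × e^0.39058 = 397 × 1.47784 = 586.70 ppm.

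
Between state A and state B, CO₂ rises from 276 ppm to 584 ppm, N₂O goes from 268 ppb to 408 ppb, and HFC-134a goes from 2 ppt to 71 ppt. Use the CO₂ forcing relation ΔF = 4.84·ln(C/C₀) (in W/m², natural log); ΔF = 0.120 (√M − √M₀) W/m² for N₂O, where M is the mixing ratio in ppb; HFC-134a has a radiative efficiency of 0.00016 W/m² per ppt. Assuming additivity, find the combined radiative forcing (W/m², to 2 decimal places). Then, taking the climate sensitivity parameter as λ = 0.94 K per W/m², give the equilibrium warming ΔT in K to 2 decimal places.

CO₂: 4.84 × ln(584/276) = 4.84 × ln(2.11594) = 4.84 × 0.74950 = 3.6276 W/m².
N₂O: 0.120 × (√408 − √268) = 0.120 × (20.1990 − 16.3707) = 0.120 × 3.8283 = 0.4594 W/m².
HFC-134a: ΔF = 0.00016 × (71 − 2) = 0.00016 × 69 = 0.0110 W/m².
Total ΔF = 3.6276 + 0.4594 + 0.0110 = 4.0980 W/m².
ΔT = λ ΔF = 0.94 × 4.10 = 3.8540 K.

ΔF = 4.10 W/m²; ΔT = 3.85 K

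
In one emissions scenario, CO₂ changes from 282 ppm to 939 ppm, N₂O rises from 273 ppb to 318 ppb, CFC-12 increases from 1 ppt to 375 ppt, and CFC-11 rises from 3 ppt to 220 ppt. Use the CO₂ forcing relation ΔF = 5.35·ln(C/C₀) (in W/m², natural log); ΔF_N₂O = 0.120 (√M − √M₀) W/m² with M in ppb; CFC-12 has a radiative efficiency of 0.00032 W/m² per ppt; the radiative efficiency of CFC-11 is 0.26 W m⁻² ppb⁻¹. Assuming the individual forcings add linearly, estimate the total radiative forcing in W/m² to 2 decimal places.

CO₂: 5.35 × ln(939/282) = 5.35 × ln(3.32979) = 5.35 × 1.20291 = 6.4356 W/m².
N₂O: 0.120 × (√318 − √273) = 0.120 × (17.8326 − 16.5227) = 0.120 × 1.3099 = 0.1572 W/m².
CFC-12: ΔF = 0.00032 × (375 − 1) = 0.00032 × 374 = 0.1197 W/m².
CFC-11: Δ = 220 − 3 = 217 ppt = 0.217 ppb; ΔF = 0.26 × 0.217 = 0.0564 W/m².
Total ΔF = 6.4356 + 0.1572 + 0.1197 + 0.0564 = 6.7689 W/m².

ΔF = 6.77 W/m²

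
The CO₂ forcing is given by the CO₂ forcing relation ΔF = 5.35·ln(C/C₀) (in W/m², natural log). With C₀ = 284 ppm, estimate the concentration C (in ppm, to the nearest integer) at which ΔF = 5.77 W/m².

Set 5.35 ln(C/284) = 5.77, so ln(C/284) = 5.77/5.35 = 1.07850.
Then C/284 = e^1.07850 = 2.94027, giving C = 284 × 2.94027 = 835.04 ppm.

C ≈ 835 ppm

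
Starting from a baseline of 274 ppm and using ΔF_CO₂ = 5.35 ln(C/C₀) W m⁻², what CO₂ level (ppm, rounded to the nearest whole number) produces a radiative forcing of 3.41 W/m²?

Set 5.35 ln(C/274) = 3.41, so ln(C/274) = 3.41/5.35 = 0.63738.
Then C/274 = e^0.63738 = 1.89152, giving C = 274 × 1.89152 = 518.28 ppm.

C ≈ 518 ppm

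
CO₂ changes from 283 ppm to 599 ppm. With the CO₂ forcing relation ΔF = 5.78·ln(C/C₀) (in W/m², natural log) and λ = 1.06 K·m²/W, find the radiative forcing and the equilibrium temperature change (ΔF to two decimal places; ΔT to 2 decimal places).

ΔF = 4.33 W/m²; ΔT = 4.59 K

CO₂: 5.78 × ln(599/283) = 5.78 × ln(2.11661) = 5.78 × 0.74982 = 4.3340 W/m².
ΔT = λ ΔF = 1.06 × 4.33 = 4.5898 K.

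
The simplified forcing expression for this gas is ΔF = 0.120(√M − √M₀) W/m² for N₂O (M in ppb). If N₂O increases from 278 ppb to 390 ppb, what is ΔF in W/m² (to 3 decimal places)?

N₂O: 0.120 × (√390 − √278) = 0.120 × (19.7484 − 16.6733) = 0.120 × 3.0751 = 0.3690 W/m².

ΔF = 0.369 W/m²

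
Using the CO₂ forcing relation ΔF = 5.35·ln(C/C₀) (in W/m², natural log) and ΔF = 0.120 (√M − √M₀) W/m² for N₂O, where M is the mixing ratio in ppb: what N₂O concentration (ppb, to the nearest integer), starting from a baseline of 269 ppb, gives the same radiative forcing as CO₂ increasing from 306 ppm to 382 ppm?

M ≈ 691 ppb

CO₂ forcing: 5.35 × ln(382/306) = 5.35 × 0.221836 = 1.18682 W/m².
Set 0.120(√M − √269) = 1.18682: √M = 1.18682/0.120 + √269 = 9.8902 + 16.4012 = 26.2914.
M = (26.2914)² = 691.24 ppb.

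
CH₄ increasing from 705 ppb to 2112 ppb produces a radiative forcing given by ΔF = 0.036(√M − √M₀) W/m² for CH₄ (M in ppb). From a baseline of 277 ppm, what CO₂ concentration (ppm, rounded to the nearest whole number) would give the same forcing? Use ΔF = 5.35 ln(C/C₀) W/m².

C ≈ 316 ppm

CH₄ forcing: 0.036 × (√2112 − √705) = 0.036 × (45.9565 − 26.5518) = 0.036 × 19.4047 = 0.69857 W/m².
Set 5.35 ln(C/277) = 0.69857: ln(C/277) = 0.69857/5.35 = 0.13057, so C = 277 × e^0.13057 = 277 × 1.13948 = 315.64 ppm.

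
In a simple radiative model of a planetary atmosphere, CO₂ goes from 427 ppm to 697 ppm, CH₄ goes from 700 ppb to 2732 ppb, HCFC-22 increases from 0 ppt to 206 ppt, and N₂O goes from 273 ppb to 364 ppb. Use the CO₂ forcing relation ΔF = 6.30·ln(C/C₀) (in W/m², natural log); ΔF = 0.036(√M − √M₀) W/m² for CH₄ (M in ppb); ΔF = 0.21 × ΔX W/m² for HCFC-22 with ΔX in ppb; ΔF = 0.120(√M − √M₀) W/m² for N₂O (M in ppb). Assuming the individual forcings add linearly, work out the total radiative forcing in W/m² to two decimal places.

ΔF = 4.37 W/m²

CO₂: 6.30 × ln(697/427) = 6.30 × ln(1.63232) = 6.30 × 0.49000 = 3.0870 W/m².
CH₄: 0.036 × (√2732 − √700) = 0.036 × (52.2685 − 26.4575) = 0.036 × 25.8110 = 0.9292 W/m².
HCFC-22: Δ = 206 − 0 = 206 ppt = 0.206 ppb; ΔF = 0.21 × 0.206 = 0.0433 W/m².
N₂O: 0.120 × (√364 − √273) = 0.120 × (19.0788 − 16.5227) = 0.120 × 2.5561 = 0.3067 W/m².
Total ΔF = 3.0870 + 0.9292 + 0.0433 + 0.3067 = 4.3662 W/m².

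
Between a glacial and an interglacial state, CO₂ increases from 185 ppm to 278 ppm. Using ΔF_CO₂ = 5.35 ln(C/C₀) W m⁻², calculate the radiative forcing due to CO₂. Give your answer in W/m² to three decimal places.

CO₂: 5.35 × ln(278/185) = 5.35 × ln(1.50270) = 5.35 × 0.40726 = 2.1788 W/m².

ΔF = 2.179 W/m²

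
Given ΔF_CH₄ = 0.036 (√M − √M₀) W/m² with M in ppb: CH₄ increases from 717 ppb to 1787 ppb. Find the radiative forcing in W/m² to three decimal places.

ΔF = 0.558 W/m²

CH₄: 0.036 × (√1787 − √717) = 0.036 × (42.2729 − 26.7769) = 0.036 × 15.4960 = 0.5579 W/m².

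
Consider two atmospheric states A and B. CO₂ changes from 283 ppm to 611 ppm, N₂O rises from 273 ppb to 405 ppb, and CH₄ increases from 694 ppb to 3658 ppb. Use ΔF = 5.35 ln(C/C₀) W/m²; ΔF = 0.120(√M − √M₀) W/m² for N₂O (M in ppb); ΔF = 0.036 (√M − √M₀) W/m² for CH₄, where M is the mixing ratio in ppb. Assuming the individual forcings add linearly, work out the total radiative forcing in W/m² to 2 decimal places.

ΔF = 5.78 W/m²

CO₂: 5.35 × ln(611/283) = 5.35 × ln(2.15901) = 5.35 × 0.76965 = 4.1176 W/m².
N₂O: 0.120 × (√405 − √273) = 0.120 × (20.1246 − 16.5227) = 0.120 × 3.6019 = 0.4322 W/m².
CH₄: 0.036 × (√3658 − √694) = 0.036 × (60.4814 − 26.3439) = 0.036 × 34.1375 = 1.2290 W/m².
Total ΔF = 4.1176 + 0.4322 + 1.2290 = 5.7788 W/m².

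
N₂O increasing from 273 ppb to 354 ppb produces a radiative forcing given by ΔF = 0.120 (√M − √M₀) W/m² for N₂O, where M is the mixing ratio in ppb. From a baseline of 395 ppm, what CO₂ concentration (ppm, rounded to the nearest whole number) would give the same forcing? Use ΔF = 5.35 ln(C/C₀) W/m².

N₂O forcing: 0.120 × (√354 − √273) = 0.120 × (18.8149 − 16.5227) = 0.120 × 2.2922 = 0.27506 W/m².
Set 5.35 ln(C/395) = 0.27506: ln(C/395) = 0.27506/5.35 = 0.05141, so C = 395 × e^0.05141 = 395 × 1.05275 = 415.84 ppm.

C ≈ 416 ppm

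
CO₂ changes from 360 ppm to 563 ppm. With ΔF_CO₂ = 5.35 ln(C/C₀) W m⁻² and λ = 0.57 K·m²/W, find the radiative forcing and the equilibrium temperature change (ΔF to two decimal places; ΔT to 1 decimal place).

ΔF = 2.39 W/m²; ΔT = 1.4 K

CO₂: 5.35 × ln(563/360) = 5.35 × ln(1.56389) = 5.35 × 0.44718 = 2.3924 W/m².
ΔT = λ ΔF = 0.57 × 2.39 = 1.3623 K.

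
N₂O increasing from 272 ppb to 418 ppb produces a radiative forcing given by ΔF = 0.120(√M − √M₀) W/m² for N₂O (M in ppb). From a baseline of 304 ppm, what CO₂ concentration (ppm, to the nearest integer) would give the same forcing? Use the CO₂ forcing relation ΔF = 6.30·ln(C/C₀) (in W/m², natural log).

C ≈ 328 ppm

N₂O forcing: 0.120 × (√418 − √272) = 0.120 × (20.4450 − 16.4924) = 0.120 × 3.9526 = 0.47431 W/m².
Set 6.30 ln(C/304) = 0.47431: ln(C/304) = 0.47431/6.30 = 0.07529, so C = 304 × e^0.07529 = 304 × 1.07820 = 327.77 ppm.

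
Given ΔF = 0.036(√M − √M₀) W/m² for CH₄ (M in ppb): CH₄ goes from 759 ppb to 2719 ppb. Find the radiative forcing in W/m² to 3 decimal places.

ΔF = 0.885 W/m²

CH₄: 0.036 × (√2719 − √759) = 0.036 × (52.1440 − 27.5500) = 0.036 × 24.5940 = 0.8854 W/m².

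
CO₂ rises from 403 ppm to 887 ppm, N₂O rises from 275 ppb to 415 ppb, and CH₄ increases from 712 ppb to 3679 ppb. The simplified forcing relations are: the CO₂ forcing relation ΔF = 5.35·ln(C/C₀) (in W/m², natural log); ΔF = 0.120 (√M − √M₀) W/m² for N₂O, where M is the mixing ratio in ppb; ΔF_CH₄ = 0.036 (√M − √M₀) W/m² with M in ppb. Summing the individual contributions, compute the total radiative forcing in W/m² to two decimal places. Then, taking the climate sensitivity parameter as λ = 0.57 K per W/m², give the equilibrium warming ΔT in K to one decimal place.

CO₂: 5.35 × ln(887/403) = 5.35 × ln(2.20099) = 5.35 × 0.78891 = 4.2207 W/m².
N₂O: 0.120 × (√415 − √275) = 0.120 × (20.3715 − 16.5831) = 0.120 × 3.7884 = 0.4546 W/m².
CH₄: 0.036 × (√3679 − √712) = 0.036 × (60.6548 − 26.6833) = 0.036 × 33.9715 = 1.2230 W/m².
Total ΔF = 4.2207 + 0.4546 + 1.2230 = 5.8983 W/m².
ΔT = λ ΔF = 0.57 × 5.90 = 3.3630 K.

ΔF = 5.90 W/m²; ΔT = 3.4 K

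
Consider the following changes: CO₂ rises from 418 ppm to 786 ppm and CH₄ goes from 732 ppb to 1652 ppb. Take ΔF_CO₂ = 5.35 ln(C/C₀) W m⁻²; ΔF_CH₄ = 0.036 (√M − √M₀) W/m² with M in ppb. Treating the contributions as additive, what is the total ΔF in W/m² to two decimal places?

CO₂: 5.35 × ln(786/418) = 5.35 × ln(1.88038) = 5.35 × 0.63147 = 3.3784 W/m².
CH₄: 0.036 × (√1652 − √732) = 0.036 × (40.6448 − 27.0555) = 0.036 × 13.5893 = 0.4892 W/m².
Total ΔF = 3.3784 + 0.4892 = 3.8676 W/m².

ΔF = 3.87 W/m²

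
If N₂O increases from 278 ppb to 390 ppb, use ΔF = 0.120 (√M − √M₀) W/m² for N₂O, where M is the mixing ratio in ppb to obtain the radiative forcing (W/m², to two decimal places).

N₂O: 0.120 × (√390 − √278) = 0.120 × (19.7484 − 16.6733) = 0.120 × 3.0751 = 0.3690 W/m².

ΔF = 0.37 W/m²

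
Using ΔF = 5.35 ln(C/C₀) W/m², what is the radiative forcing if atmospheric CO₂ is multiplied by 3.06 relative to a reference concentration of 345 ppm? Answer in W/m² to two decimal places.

ΔF = 5.98 W/m²

Because the forcing depends only on the ratio C/C₀, the initial concentration does not enter.
ΔF = 5.35 × ln(3.06) = 5.35 × 1.11841 = 5.9835 W/m².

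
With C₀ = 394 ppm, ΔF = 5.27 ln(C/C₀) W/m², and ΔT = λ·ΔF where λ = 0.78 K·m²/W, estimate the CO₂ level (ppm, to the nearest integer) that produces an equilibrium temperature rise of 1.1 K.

C ≈ 515 ppm

Required forcing: ΔF = ΔT/λ = 1.1/0.78 = 1.4103 W/m².
Then ln(C/394) = ΔF/5.27 = 1.4103/5.27 = 0.26761.
So C = 394 × e^0.26761 = 394 × 1.30684 = 514.89 ppm.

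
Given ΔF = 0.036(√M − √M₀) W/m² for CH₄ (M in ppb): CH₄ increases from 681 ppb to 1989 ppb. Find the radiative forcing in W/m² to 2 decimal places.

ΔF = 0.67 W/m²

CH₄: 0.036 × (√1989 − √681) = 0.036 × (44.5982 − 26.0960) = 0.036 × 18.5022 = 0.6661 W/m².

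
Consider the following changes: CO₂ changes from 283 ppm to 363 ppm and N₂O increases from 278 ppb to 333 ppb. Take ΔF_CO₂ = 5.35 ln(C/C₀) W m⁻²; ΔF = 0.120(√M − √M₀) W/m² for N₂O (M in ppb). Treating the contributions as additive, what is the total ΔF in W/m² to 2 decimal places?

CO₂: 5.35 × ln(363/283) = 5.35 × ln(1.28269) = 5.35 × 0.24896 = 1.3319 W/m².
N₂O: 0.120 × (√333 − √278) = 0.120 × (18.2483 − 16.6733) = 0.120 × 1.5750 = 0.1890 W/m².
Total ΔF = 1.3319 + 0.1890 = 1.5209 W/m².

ΔF = 1.52 W/m²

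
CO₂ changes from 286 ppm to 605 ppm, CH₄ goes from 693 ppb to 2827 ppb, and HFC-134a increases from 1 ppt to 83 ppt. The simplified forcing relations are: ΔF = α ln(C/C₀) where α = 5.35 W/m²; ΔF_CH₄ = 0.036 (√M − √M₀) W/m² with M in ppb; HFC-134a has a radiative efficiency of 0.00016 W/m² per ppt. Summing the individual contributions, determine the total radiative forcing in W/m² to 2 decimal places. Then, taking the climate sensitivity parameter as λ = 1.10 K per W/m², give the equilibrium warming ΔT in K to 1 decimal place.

ΔF = 4.99 W/m²; ΔT = 5.5 K

CO₂: 5.35 × ln(605/286) = 5.35 × ln(2.11538) = 5.35 × 0.74923 = 4.0084 W/m².
CH₄: 0.036 × (√2827 − √693) = 0.036 × (53.1695 − 26.3249) = 0.036 × 26.8446 = 0.9664 W/m².
HFC-134a: ΔF = 0.00016 × (83 − 1) = 0.00016 × 82 = 0.0131 W/m².
Total ΔF = 4.0084 + 0.9664 + 0.0131 = 4.9879 W/m².
ΔT = λ ΔF = 1.10 × 4.99 = 5.4890 K.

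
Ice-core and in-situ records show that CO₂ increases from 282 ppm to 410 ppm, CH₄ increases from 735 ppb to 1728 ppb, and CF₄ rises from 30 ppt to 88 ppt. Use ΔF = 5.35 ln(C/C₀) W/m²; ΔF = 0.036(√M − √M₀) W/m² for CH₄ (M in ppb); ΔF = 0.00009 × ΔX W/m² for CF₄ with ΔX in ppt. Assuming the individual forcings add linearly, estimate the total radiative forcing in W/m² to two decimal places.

ΔF = 2.53 W/m²

CO₂: 5.35 × ln(410/282) = 5.35 × ln(1.45390) = 5.35 × 0.37425 = 2.0022 W/m².
CH₄: 0.036 × (√1728 − √735) = 0.036 × (41.5692 − 27.1109) = 0.036 × 14.4583 = 0.5205 W/m².
CF₄: ΔF = 0.00009 × (88 − 30) = 0.00009 × 58 = 0.0052 W/m².
Total ΔF = 2.0022 + 0.5205 + 0.0052 = 2.5279 W/m².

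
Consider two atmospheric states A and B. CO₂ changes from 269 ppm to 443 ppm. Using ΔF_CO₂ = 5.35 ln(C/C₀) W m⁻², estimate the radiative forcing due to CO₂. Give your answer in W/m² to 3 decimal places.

ΔF = 2.669 W/m²

CO₂ absorption bands are partially saturated, so forcing scales with the logarithm of the concentration ratio.
CO₂: 5.35 × ln(443/269) = 5.35 × ln(1.64684) = 5.35 × 0.49886 = 2.6689 W/m².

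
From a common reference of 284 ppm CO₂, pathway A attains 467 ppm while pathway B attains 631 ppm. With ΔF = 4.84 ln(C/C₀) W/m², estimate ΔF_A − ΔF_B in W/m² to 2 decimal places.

ΔF_A = 4.84 ln(467/284) = 4.84 × 0.49736 = 2.4072 W/m².
ΔF_B = 4.84 ln(631/284) = 4.84 × 0.79833 = 3.8639 W/m².
Difference: 2.4072 − 3.8639 = -1.4567 W/m².
(Equivalently, ΔF_A − ΔF_B = 4.84 ln(467/631) = 4.84 × -0.30098 = -1.4567 W/m².)

ΔF_A − ΔF_B = -1.46 W/m²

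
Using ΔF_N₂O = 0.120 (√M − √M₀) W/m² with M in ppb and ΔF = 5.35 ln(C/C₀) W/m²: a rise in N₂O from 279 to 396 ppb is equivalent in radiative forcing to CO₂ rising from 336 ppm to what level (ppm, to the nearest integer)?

C ≈ 361 ppm

N₂O forcing: 0.120 × (√396 − √279) = 0.120 × (19.8997 − 16.7033) = 0.120 × 3.1964 = 0.38357 W/m².
Set 5.35 ln(C/336) = 0.38357: ln(C/336) = 0.38357/5.35 = 0.07170, so C = 336 × e^0.07170 = 336 × 1.07433 = 360.97 ppm.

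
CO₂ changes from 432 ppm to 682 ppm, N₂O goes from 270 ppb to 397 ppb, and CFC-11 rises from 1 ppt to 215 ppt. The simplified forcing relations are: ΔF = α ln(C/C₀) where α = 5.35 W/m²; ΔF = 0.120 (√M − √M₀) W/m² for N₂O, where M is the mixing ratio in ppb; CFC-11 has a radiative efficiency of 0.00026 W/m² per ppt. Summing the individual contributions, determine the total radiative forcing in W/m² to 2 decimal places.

CO₂: 5.35 × ln(682/432) = 5.35 × ln(1.57870) = 5.35 × 0.45660 = 2.4428 W/m².
N₂O: 0.120 × (√397 − √270) = 0.120 × (19.9249 − 16.4317) = 0.120 × 3.4932 = 0.4192 W/m².
CFC-11: ΔF = 0.00026 × (215 − 1) = 0.00026 × 214 = 0.0556 W/m².
Total ΔF = 2.4428 + 0.4192 + 0.0556 = 2.9176 W/m².

ΔF = 2.92 W/m²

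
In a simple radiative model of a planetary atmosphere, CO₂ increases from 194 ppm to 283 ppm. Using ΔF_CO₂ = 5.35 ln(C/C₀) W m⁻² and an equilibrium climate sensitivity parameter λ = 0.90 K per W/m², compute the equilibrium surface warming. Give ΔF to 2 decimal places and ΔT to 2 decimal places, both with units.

ΔF = 2.02 W/m²; ΔT = 1.82 K

CO₂: 5.35 × ln(283/194) = 5.35 × ln(1.45876) = 5.35 × 0.37759 = 2.0201 W/m².
ΔT = λ ΔF = 0.90 × 2.02 = 1.8180 K.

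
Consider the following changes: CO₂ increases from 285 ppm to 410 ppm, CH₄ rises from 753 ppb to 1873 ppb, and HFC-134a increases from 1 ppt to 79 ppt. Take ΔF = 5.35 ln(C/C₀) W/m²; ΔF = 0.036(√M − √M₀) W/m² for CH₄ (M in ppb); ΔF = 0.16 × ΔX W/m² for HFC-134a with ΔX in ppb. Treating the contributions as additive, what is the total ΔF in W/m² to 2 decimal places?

ΔF = 2.53 W/m²

CO₂: 5.35 × ln(410/285) = 5.35 × ln(1.43860) = 5.35 × 0.36367 = 1.9456 W/m².
CH₄: 0.036 × (√1873 − √753) = 0.036 × (43.2782 − 27.4408) = 0.036 × 15.8374 = 0.5701 W/m².
HFC-134a: Δ = 79 − 1 = 78 ppt = 0.078 ppb; ΔF = 0.16 × 0.078 = 0.0125 W/m².
Total ΔF = 1.9456 + 0.5701 + 0.0125 = 2.5282 W/m².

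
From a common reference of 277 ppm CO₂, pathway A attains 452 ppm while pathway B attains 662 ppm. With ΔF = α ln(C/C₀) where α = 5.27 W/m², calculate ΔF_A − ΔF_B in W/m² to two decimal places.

ΔF_A = 5.27 ln(452/277) = 5.27 × 0.48966 = 2.5805 W/m².
ΔF_B = 5.27 ln(662/277) = 5.27 × 0.87125 = 4.5915 W/m².
Difference: 2.5805 − 4.5915 = -2.0110 W/m².

ΔF_A − ΔF_B = -2.01 W/m²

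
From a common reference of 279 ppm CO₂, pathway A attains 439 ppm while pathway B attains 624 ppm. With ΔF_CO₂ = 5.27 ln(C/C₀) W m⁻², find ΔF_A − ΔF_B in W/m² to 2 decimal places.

ΔF_A = 5.27 ln(439/279) = 5.27 × 0.45329 = 2.3888 W/m².
ΔF_B = 5.27 ln(624/279) = 5.27 × 0.80494 = 4.2420 W/m².
Difference: 2.3888 − 4.2420 = -1.8532 W/m².
(Equivalently, ΔF_A − ΔF_B = 5.27 ln(439/624) = 5.27 × -0.35165 = -1.8532 W/m².)

ΔF_A − ΔF_B = -1.85 W/m²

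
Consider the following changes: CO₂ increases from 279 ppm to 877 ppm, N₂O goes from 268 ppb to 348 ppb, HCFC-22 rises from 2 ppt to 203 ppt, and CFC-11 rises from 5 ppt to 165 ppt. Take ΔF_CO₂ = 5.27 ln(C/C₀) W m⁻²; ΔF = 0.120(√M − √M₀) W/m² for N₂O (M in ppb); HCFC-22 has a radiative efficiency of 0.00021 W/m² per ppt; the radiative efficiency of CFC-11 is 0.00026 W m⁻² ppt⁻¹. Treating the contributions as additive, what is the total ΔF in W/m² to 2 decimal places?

CO₂: 5.27 × ln(877/279) = 5.27 × ln(3.14337) = 5.27 × 1.14530 = 6.0357 W/m².
N₂O: 0.120 × (√348 − √268) = 0.120 × (18.6548 − 16.3707) = 0.120 × 2.2841 = 0.2741 W/m².
HCFC-22: ΔF = 0.00021 × (203 − 2) = 0.00021 × 201 = 0.0422 W/m².
CFC-11: ΔF = 0.00026 × (165 − 5) = 0.00026 × 160 = 0.0416 W/m².
Total ΔF = 6.0357 + 0.2741 + 0.0422 + 0.0416 = 6.3936 W/m².

ΔF = 6.39 W/m²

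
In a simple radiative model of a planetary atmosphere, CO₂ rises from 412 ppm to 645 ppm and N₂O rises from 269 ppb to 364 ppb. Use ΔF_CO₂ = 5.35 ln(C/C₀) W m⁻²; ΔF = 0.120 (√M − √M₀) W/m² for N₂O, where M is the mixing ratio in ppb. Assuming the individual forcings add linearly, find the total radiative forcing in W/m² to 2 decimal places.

CO₂: 5.35 × ln(645/412) = 5.35 × ln(1.56553) = 5.35 × 0.44822 = 2.3980 W/m².
N₂O: 0.120 × (√364 − √269) = 0.120 × (19.0788 − 16.4012) = 0.120 × 2.6776 = 0.3213 W/m².
Total ΔF = 2.3980 + 0.3213 = 2.7193 W/m².

ΔF = 2.72 W/m²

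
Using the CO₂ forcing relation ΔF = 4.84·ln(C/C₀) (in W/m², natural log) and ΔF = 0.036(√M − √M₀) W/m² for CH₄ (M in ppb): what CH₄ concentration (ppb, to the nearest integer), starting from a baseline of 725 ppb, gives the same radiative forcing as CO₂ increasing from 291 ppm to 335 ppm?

CO₂ forcing: 4.84 × ln(335/291) = 4.84 × 0.140807 = 0.68151 W/m².
Set 0.036(√M − √725) = 0.68151: √M = 0.68151/0.036 + √725 = 18.9308 + 26.9258 = 45.8566.
M = (45.8566)² = 2102.83 ppb.

M ≈ 2103 ppb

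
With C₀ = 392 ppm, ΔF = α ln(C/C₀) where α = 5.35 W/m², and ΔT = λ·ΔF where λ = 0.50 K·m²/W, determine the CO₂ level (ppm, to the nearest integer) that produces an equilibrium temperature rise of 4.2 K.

C ≈ 1884 ppm

Required forcing: ΔF = ΔT/λ = 4.2/0.50 = 8.4000 W/m².
Then ln(C/392) = ΔF/5.35 = 8.4000/5.35 = 1.57009.
So C = 392 × e^1.57009 = 392 × 4.80708 = 1884.38 ppm.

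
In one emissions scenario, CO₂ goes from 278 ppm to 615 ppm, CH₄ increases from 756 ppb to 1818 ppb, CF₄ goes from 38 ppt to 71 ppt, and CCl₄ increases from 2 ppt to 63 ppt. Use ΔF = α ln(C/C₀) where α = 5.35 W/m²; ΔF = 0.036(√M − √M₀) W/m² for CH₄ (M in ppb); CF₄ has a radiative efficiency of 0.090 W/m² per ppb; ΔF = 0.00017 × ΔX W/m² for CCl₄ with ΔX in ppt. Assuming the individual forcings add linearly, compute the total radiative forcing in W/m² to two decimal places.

CO₂: 5.35 × ln(615/278) = 5.35 × ln(2.21223) = 5.35 × 0.79400 = 4.2479 W/m².
CH₄: 0.036 × (√1818 − √756) = 0.036 × (42.6380 − 27.4955) = 0.036 × 15.1425 = 0.5451 W/m².
CF₄: Δ = 71 − 38 = 33 ppt = 0.033 ppb; ΔF = 0.090 × 0.033 = 0.0030 W/m².
CCl₄: ΔF = 0.00017 × (63 − 2) = 0.00017 × 61 = 0.0104 W/m².
Total ΔF = 4.2479 + 0.5451 + 0.0030 + 0.0104 = 4.8064 W/m².

ΔF = 4.81 W/m²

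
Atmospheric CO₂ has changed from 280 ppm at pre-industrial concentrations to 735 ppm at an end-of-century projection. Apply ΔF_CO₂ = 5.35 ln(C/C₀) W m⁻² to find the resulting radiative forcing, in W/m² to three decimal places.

CO₂: 5.35 × ln(735/280) = 5.35 × ln(2.62500) = 5.35 × 0.96508 = 5.1632 W/m².

ΔF = 5.163 W/m²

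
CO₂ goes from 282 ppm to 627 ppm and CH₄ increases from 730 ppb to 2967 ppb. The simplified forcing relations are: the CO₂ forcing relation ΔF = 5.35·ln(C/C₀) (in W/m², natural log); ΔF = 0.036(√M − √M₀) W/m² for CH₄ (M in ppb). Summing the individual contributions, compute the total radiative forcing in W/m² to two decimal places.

CO₂: 5.35 × ln(627/282) = 5.35 × ln(2.22340) = 5.35 × 0.79904 = 4.2749 W/m².
CH₄: 0.036 × (√2967 − √730) = 0.036 × (54.4702 − 27.0185) = 0.036 × 27.4517 = 0.9883 W/m².
Total ΔF = 4.2749 + 0.9883 = 5.2632 W/m².

ΔF = 5.26 W/m²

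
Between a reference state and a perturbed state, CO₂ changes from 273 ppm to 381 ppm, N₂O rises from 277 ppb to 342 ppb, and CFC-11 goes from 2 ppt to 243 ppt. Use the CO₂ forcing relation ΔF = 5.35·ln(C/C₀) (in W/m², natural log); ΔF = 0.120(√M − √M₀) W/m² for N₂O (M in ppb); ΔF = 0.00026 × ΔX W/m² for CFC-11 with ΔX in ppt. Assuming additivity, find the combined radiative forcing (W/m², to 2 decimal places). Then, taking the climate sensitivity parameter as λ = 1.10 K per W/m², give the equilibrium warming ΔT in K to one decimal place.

ΔF = 2.07 W/m²; ΔT = 2.3 K

CO₂: 5.35 × ln(381/273) = 5.35 × ln(1.39560) = 5.35 × 0.33332 = 1.7833 W/m².
N₂O: 0.120 × (√342 − √277) = 0.120 × (18.4932 − 16.6433) = 0.120 × 1.8499 = 0.2220 W/m².
CFC-11: ΔF = 0.00026 × (243 − 2) = 0.00026 × 241 = 0.0627 W/m².
Total ΔF = 1.7833 + 0.2220 + 0.0627 = 2.0680 W/m².
ΔT = λ ΔF = 1.10 × 2.07 = 2.2770 K.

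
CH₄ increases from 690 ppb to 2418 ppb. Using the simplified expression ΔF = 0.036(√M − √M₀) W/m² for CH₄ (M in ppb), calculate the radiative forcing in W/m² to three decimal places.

ΔF = 0.825 W/m²

CH₄: 0.036 × (√2418 − √690) = 0.036 × (49.1732 − 26.2679) = 0.036 × 22.9053 = 0.8246 W/m².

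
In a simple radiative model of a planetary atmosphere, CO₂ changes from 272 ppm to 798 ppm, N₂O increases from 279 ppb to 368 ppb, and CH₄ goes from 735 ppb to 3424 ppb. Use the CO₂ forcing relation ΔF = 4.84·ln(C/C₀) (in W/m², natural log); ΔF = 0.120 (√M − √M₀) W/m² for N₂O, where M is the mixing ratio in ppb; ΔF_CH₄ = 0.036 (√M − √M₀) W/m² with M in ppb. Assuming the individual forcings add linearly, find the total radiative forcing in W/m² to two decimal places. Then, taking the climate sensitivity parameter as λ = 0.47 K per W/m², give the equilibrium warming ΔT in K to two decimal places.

CO₂: 4.84 × ln(798/272) = 4.84 × ln(2.93382) = 4.84 × 1.07631 = 5.2093 W/m².
N₂O: 0.120 × (√368 − √279) = 0.120 × (19.1833 − 16.7033) = 0.120 × 2.4800 = 0.2976 W/m².
CH₄: 0.036 × (√3424 − √735) = 0.036 × (58.5150 − 27.1109) = 0.036 × 31.4041 = 1.1305 W/m².
Total ΔF = 5.2093 + 0.2976 + 1.1305 = 6.6374 W/m².
ΔT = λ ΔF = 0.47 × 6.64 = 3.1208 K.

ΔF = 6.64 W/m²; ΔT = 3.12 K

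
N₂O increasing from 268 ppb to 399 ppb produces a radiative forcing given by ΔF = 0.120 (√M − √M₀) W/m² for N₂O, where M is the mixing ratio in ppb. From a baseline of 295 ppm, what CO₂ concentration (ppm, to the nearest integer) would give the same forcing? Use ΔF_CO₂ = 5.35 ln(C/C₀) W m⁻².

C ≈ 320 ppm

N₂O forcing: 0.120 × (√399 − √268) = 0.120 × (19.9750 − 16.3707) = 0.120 × 3.6043 = 0.43252 W/m².
Set 5.35 ln(C/295) = 0.43252: ln(C/295) = 0.43252/5.35 = 0.08084, so C = 295 × e^0.08084 = 295 × 1.08420 = 319.84 ppm.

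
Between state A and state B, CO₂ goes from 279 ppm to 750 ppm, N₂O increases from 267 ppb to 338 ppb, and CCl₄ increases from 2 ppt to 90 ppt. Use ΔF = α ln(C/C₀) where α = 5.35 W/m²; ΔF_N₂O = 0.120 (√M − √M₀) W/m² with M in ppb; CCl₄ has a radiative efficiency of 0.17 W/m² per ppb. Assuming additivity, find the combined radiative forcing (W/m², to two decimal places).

ΔF = 5.55 W/m²

CO₂: 5.35 × ln(750/279) = 5.35 × ln(2.68817) = 5.35 × 0.98886 = 5.2904 W/m².
N₂O: 0.120 × (√338 − √267) = 0.120 × (18.3848 − 16.3401) = 0.120 × 2.0447 = 0.2454 W/m².
CCl₄: Δ = 90 − 2 = 88 ppt = 0.088 ppb; ΔF = 0.17 × 0.088 = 0.0150 W/m².
Total ΔF = 5.2904 + 0.2454 + 0.0150 = 5.5508 W/m².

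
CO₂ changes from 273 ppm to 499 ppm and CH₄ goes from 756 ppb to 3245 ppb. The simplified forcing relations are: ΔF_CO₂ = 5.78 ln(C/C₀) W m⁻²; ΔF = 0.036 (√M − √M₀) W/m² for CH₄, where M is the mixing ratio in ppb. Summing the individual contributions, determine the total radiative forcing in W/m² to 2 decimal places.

CO₂: 5.78 × ln(499/273) = 5.78 × ln(1.82784) = 5.78 × 0.60313 = 3.4861 W/m².
CH₄: 0.036 × (√3245 − √756) = 0.036 × (56.9649 − 27.4955) = 0.036 × 29.4694 = 1.0609 W/m².
Total ΔF = 3.4861 + 1.0609 = 4.5470 W/m².

ΔF = 4.55 W/m²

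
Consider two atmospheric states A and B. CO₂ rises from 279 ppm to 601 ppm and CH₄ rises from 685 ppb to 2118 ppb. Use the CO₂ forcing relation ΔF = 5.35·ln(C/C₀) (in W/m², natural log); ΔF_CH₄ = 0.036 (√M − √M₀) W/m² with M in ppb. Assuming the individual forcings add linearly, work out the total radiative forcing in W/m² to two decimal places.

CO₂: 5.35 × ln(601/279) = 5.35 × ln(2.15412) = 5.35 × 0.76738 = 4.1055 W/m².
CH₄: 0.036 × (√2118 − √685) = 0.036 × (46.0217 − 26.1725) = 0.036 × 19.8492 = 0.7146 W/m².
Total ΔF = 4.1055 + 0.7146 = 4.8201 W/m².

ΔF = 4.82 W/m²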